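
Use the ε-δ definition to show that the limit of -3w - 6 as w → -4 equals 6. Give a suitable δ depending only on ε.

Let ε > 0 be given. We need δ > 0 so that 0 < |w + 4| < δ implies |(-3w - 6) − 6| < ε.
Since (-3w - 6) − 6 = -3(w + 4), we have |(-3w - 6) − 6| = 3|w + 4|.
So 3|w + 4| < ε exactly when |w + 4| < ε/3.
Choosing δ = ε/3 gives |(-3w - 6) − 6| = 3|w + 4| < ε whenever |w + 4| < δ.

δ = ε/3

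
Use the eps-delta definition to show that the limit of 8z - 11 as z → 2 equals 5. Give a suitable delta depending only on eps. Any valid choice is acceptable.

Suppose eps > 0. We need delta > 0 so that 0 < |z − 2| < delta implies |(8z - 11) − 5| < eps.
Since (8z - 11) − 5 = 8(z − 2), we have |(8z - 11) − 5| = 8|z − 2|.
So 8|z − 2| < eps exactly when |z − 2| < eps/8.
Choosing delta = eps/8 gives |(8z - 11) − 5| = 8|z − 2| < eps whenever |z − 2| < delta.

delta = eps/8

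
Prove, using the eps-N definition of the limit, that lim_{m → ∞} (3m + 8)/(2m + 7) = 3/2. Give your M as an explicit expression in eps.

Let eps > 0 be given. For m ≥ 1, |(3m + 8)/(2m + 7) − (3/2)| = |-5|/(2(2m + 7)) = 5/(2(2m + 7)).
Since 2m + 7 ≥ 2m for m ≥ 1, this is ≤ 5/(2·2m) = (5/4)/m.
So |(3m + 8)/(2m + 7) − (3/2)| < eps whenever m > (5/4)/eps.
Take M = (5/4)/eps. If m > M then |(3m + 8)/(2m + 7) − (3/2)| ≤ (5/4)/m < eps.

M = (5/4)/eps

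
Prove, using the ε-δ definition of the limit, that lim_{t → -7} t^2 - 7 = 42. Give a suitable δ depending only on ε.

δ = min(1, ε/15)

Suppose ε > 0. We want δ > 0 such that 0 < |t + 7| < δ implies |(t^2 - 7) − 42| < ε.
(t^2 - 7) − 42 = t^2 - 49 = (t + 7)(t - 7).
So |(t^2 - 7) − 42| = |t + 7|·|t - 7|.
Assume first that |t + 7| < 1, so |t| < 8. Then |t - 7| ≤ 8 + 7 = 15.
Hence |(t^2 - 7) − 42| ≤ 15|t + 7| < ε provided |t + 7| < ε/15.
Take δ = min(1, ε/15). Then 0 < |t + 7| < δ gives both |t + 7| < 1 and |t + 7| < ε/15, so |(t^2 - 7) − 42| < ε.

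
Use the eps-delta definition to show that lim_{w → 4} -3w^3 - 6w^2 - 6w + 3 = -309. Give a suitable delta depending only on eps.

Fix eps > 0. We want delta > 0 such that 0 < |w − 4| < delta implies |(-3w^3 - 6w^2 - 6w + 3) + 309| < eps.
(-3w^3 - 6w^2 - 6w + 3) + 309 = -3w^3 - 6w^2 - 6w + 312 = (w − 4)(-3w^2 - 18w - 78).
So |(-3w^3 - 6w^2 - 6w + 3) + 309| = |w − 4|·|-3w^2 - 18w - 78|.
Assume first that |w − 4| < 1, so |w| < 5. Then |-3w^2 - 18w - 78| ≤ 3·5^2 + 18·5 + 78 = 243.
Hence |(-3w^3 - 6w^2 - 6w + 3) + 309| ≤ 243|w − 4| < eps provided |w − 4| < eps/243.
Choosing delta = min(1, eps/243) ensures both conditions, hence |(-3w^3 - 6w^2 - 6w + 3) + 309| < eps.

delta = min(1, eps/243)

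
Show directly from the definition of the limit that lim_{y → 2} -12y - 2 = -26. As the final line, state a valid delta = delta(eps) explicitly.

delta = eps/12

Let eps > 0. We need delta > 0 so that 0 < |y − 2| < delta implies |(-12y - 2) + 26| < eps.
|(-12y - 2) + 26| = |-12y + 24| = 12|y − 2|.
Thus it suffices that |y − 2| < eps/12.
Take delta = eps/12. If 0 < |y − 2| < delta then |(-12y - 2) + 26| = 12|y − 2| < 12·(eps/12) = eps.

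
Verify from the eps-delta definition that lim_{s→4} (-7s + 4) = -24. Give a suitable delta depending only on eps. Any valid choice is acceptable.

Let eps > 0. We need delta > 0 so that 0 < |s − 4| < delta implies |(-7s + 4) + 24| < eps.
Since (-7s + 4) + 24 = -7(s − 4), we have |(-7s + 4) + 24| = 7|s − 4|.
So 7|s − 4| < eps exactly when |s − 4| < eps/7.
Take delta = eps/7. If 0 < |s − 4| < delta then |(-7s + 4) + 24| = 7|s − 4| < 7·(eps/7) = eps.

delta = eps/7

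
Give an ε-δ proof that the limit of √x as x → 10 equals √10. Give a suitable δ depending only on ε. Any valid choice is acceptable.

δ = min(10, √10·ε)

Let ε > 0. We want δ > 0 such that 0 < |x − 10| < δ implies |√x − √10| < ε.
Multiplying by the conjugate, |√x − √10| = |x − 10|/(√x + √10).
Restrict δ ≤ 10 so that |x − 10| < 10 forces x > 0, and then √x + √10 > √10.
Hence |√x − √10| < |x − 10|/√10, which is < ε once |x − 10| < √10·ε.
Take δ = min(10, √10·ε). If 0 < |x − 10| < δ then x > 0 and |√x − √10| < |x − 10|/√10 < ε.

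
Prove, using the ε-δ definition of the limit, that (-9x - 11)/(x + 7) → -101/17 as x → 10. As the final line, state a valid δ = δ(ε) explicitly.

δ = min(17/2, (289/104)ε)

Let ε > 0 be given. We want δ > 0 with 0 < |x − 10| < δ ⇒ |(-9x - 11)/(x + 7) + 101/17| < ε.
Combining over a common denominator, (-9x - 11)/(x + 7) + 101/17 = [(-9x - 11)·17 − (-101)·(x + 7)] / [17·(x + 7)] = -52(x − 10) / (17(x + 7)).
So |(-9x - 11)/(x + 7) + 101/17| = 52|x − 10| / (17·|x + 7|).
Require δ ≤ 17/2, so |x + 7| ≥ |17| − |x − 10| > 17 − 17/2 = 17/2.
Hence |(-9x - 11)/(x + 7) + 101/17| < 52|x − 10|/(17·(17/2)) = (104/289)|x − 10|, which is < ε once |x − 10| < (289/104)ε.
Take δ = min(17/2, (289/104)ε). Then 0 < |x − 10| < δ forces both bounds, so |(-9x - 11)/(x + 7) + 101/17| < ε.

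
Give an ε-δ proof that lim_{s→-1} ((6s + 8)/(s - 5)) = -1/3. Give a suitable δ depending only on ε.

δ = min(3, (9/19)ε)

Fix ε > 0. We want δ > 0 with 0 < |s + 1| < δ ⇒ |(6s + 8)/(s - 5) + 1/3| < ε.
Combining over a common denominator, (6s + 8)/(s - 5) + 1/3 = [(6s + 8)·(-6) − 2·(s - 5)] / [(-6)·(s - 5)] = -38(s + 1) / ((-6)(s - 5)).
So |(6s + 8)/(s - 5) + 1/3| = 38|s + 1| / (6·|s − 5|).
Require δ ≤ 3, so |s − 5| ≥ |-6| − |s + 1| > 6 − 3 = 3.
Hence |(6s + 8)/(s - 5) + 1/3| < 38|s + 1|/(6·3) = (19/9)|s + 1|, which is < ε once |s + 1| < (9/19)ε.
Take δ = min(3, (9/19)ε). Then 0 < |s + 1| < δ forces both bounds, so |(6s + 8)/(s - 5) + 1/3| < ε.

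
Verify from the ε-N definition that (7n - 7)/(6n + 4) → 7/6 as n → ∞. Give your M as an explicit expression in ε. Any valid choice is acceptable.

M = (35/18)/ε

Let ε > 0. For n ≥ 1, |(7n - 7)/(6n + 4) − (7/6)| = |-70|/(6(6n + 4)) = 70/(6(6n + 4)).
Since 6n + 4 ≥ 6n for n ≥ 1, this is ≤ 70/(6·6n) = (35/18)/n.
So |(7n - 7)/(6n + 4) − (7/6)| < ε whenever n > (35/18)/ε.
Take M = (35/18)/ε. If n > M then |(7n - 7)/(6n + 4) − (7/6)| ≤ (35/18)/n < ε.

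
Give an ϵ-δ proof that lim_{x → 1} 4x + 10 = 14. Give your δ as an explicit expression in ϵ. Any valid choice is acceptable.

δ = ϵ/4

Fix ϵ > 0. We need δ > 0 so that 0 < |x − 1| < δ implies |(4x + 10) − 14| < ϵ.
Since (4x + 10) − 14 = 4(x − 1), we have |(4x + 10) − 14| = 4|x − 1|.
Thus it suffices that |x − 1| < ϵ/4.
Take δ = ϵ/4. If 0 < |x − 1| < δ then |(4x + 10) − 14| = 4|x − 1| < 4·(ϵ/4) = ϵ.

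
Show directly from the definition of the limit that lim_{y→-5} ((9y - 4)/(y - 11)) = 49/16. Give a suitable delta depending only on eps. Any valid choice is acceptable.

Let eps > 0. We want delta > 0 with 0 < |y + 5| < delta ⇒ |(9y - 4)/(y - 11) − (49/16)| < eps.
Combining over a common denominator, (9y - 4)/(y - 11) − (49/16) = [(9y - 4)·(-16) − (-49)·(y - 11)] / [(-16)·(y - 11)] = -95(y + 5) / ((-16)(y - 11)).
So |(9y - 4)/(y - 11) − (49/16)| = 95|y + 5| / (16·|y − 11|).
Require delta ≤ 8, so |y − 11| ≥ |-16| − |y + 5| > 16 − 8 = 8.
Hence |(9y - 4)/(y - 11) − (49/16)| < 95|y + 5|/(16·8) = (95/128)|y + 5|, which is < eps once |y + 5| < (128/95)eps.
Take delta = min(8, (128/95)eps). Then 0 < |y + 5| < delta forces both bounds, so |(9y - 4)/(y - 11) − (49/16)| < eps.

delta = min(8, (128/95)eps)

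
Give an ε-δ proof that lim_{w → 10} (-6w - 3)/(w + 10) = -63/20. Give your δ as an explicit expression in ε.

δ = min(10, (200/57)ε)

Fix ε > 0. We want δ > 0 with 0 < |w − 10| < δ ⇒ |(-6w - 3)/(w + 10) + 63/20| < ε.
Combining over a common denominator, (-6w - 3)/(w + 10) + 63/20 = [(-6w - 3)·20 − (-63)·(w + 10)] / [20·(w + 10)] = -57(w − 10) / (20(w + 10)).
So |(-6w - 3)/(w + 10) + 63/20| = 57|w − 10| / (20·|w + 10|).
Restrict δ ≤ 10. Then |w − 10| < 10 gives |w + 10| = |(w − 10) + 20| ≥ 20 − 10 = 10.
Hence |(-6w - 3)/(w + 10) + 63/20| < 57|w − 10|/(20·10) = (57/200)|w − 10|, which is < ε once |w − 10| < (200/57)ε.
Take δ = min(10, (200/57)ε). Then 0 < |w − 10| < δ forces both bounds, so |(-6w - 3)/(w + 10) + 63/20| < ε.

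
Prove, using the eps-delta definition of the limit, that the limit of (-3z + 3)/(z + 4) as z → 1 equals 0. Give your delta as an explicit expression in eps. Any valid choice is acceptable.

delta = min(5/2, (5/6)eps)

Let eps > 0 be given. We want delta > 0 with 0 < |z − 1| < delta ⇒ |(-3z + 3)/(z + 4) − 0| < eps.
Combining over a common denominator, (-3z + 3)/(z + 4) − 0 = [(-3z + 3)·5 − 0·(z + 4)] / [5·(z + 4)] = -15(z − 1) / (5(z + 4)).
So |(-3z + 3)/(z + 4) − 0| = 15|z − 1| / (5·|z + 4|).
Restrict delta ≤ 5/2. Then |z − 1| < 5/2 gives |z + 4| = |(z − 1) + 5| ≥ 5 − 5/2 = 5/2.
Hence |(-3z + 3)/(z + 4) − 0| < 15|z − 1|/(5·(5/2)) = (6/5)|z − 1|, which is < eps once |z − 1| < (5/6)eps.
Take delta = min(5/2, (5/6)eps). Then 0 < |z − 1| < delta forces both bounds, so |(-3z + 3)/(z + 4) − 0| < eps.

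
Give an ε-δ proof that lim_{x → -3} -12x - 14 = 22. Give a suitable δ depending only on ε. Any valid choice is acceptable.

δ = ε/12

Let ε > 0 be given. We need δ > 0 so that 0 < |x + 3| < δ implies |(-12x - 14) − 22| < ε.
Since (-12x - 14) − 22 = -12(x + 3), we have |(-12x - 14) − 22| = 12|x + 3|.
So 12|x + 3| < ε exactly when |x + 3| < ε/12.
Take δ = ε/12. If 0 < |x + 3| < δ then |(-12x - 14) − 22| = 12|x + 3| < 12·(ε/12) = ε.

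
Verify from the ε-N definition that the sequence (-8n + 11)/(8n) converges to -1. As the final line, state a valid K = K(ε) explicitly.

Suppose ε > 0. For n ≥ 1, |(-8n + 11)/(8n) + 1| = |88|/(8(8n)) = 88/(8(8n)).
Since 8n ≥ 8n for n ≥ 1, this is ≤ 88/(8·8n) = (11/8)/n.
So |(-8n + 11)/(8n) + 1| < ε whenever n > (11/8)/ε.
Take K = (11/8)/ε. If n > K then |(-8n + 11)/(8n) + 1| ≤ (11/8)/n < ε.

K = (11/8)/ε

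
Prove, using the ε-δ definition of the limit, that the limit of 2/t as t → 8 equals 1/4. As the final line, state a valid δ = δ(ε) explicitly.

δ = min(4, 16ε)

Let ε > 0 be given. We seek δ > 0 such that 0 < |t − 8| < δ implies |2/t − (1/4)| < ε.
|2/t − (1/4)| = 2·|8 − t|/(8·|t|) = 2|t − 8|/(8|t|).
Require δ ≤ 4 so that |t| > 8 − 4 = 4, hence 8|t| > 32.
Then |2/t − (1/4)| < 2|t − 8|/32, which is < ε when |t − 8| < 16ε.
Take δ = min(4, 16ε). Then 0 < |t − 8| < δ gives both |t − 8| < 4 and |t − 8| < 16ε, so |2/t − (1/4)| < ε.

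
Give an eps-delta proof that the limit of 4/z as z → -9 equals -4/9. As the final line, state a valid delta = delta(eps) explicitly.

Let eps > 0 be given. We seek delta > 0 such that 0 < |z + 9| < delta implies |4/z + 4/9| < eps.
|4/z + 4/9| = 4·|-9 − z|/(9·|z|) = 4|z + 9|/(9|z|).
Require delta ≤ 9/2 so that |z| > 9 − 9/2 = 9/2, hence 9|z| > 81/2.
Then |4/z + 4/9| < 4|z + 9|/(81/2), which is < eps when |z + 9| < (81/8)eps.
Take delta = min(9/2, (81/8)eps). Then 0 < |z + 9| < delta gives both |z + 9| < 9/2 and |z + 9| < (81/8)eps, so |4/z + 4/9| < eps.

delta = min(9/2, (81/8)eps)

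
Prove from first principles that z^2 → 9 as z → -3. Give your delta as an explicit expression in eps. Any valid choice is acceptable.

Suppose eps > 0. We seek delta > 0 with 0 < |z + 3| < delta ⇒ |z^2 − 9| < eps.
Factor: z^2 − 9 = (z + 3)(z - 3), so |z^2 − 9| = |z + 3|·|z - 3|.
Impose delta ≤ 1 so that |z| < 4; then |z - 3| ≤ 7.
Hence |z^2 − 9| ≤ 7|z + 3|, which is < eps once |z + 3| < eps/7.
Take delta = min(1, eps/7). If 0 < |z + 3| < delta then both bounds hold and |z^2 − 9| ≤ 7|z + 3| < 7·(eps/7) = eps.

delta = min(1, eps/7)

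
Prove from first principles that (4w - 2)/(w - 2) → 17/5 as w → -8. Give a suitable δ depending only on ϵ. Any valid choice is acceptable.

δ = min(5, (25/3)ϵ)

Let ϵ > 0. We want δ > 0 with 0 < |w + 8| < δ ⇒ |(4w - 2)/(w - 2) − (17/5)| < ϵ.
Combining over a common denominator, (4w - 2)/(w - 2) − (17/5) = [(4w - 2)·(-10) − (-34)·(w - 2)] / [(-10)·(w - 2)] = -6(w + 8) / ((-10)(w - 2)).
So |(4w - 2)/(w - 2) − (17/5)| = 6|w + 8| / (10·|w − 2|).
Require δ ≤ 5, so |w − 2| ≥ |-10| − |w + 8| > 10 − 5 = 5.
Hence |(4w - 2)/(w - 2) − (17/5)| < 6|w + 8|/(10·5) = (3/25)|w + 8|, which is < ϵ once |w + 8| < (25/3)ϵ.
Take δ = min(5, (25/3)ϵ). Then 0 < |w + 8| < δ forces both bounds, so |(4w - 2)/(w - 2) − (17/5)| < ϵ.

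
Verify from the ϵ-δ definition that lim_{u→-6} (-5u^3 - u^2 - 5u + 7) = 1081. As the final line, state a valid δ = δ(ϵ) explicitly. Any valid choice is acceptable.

Fix ϵ > 0. We want δ > 0 such that 0 < |u + 6| < δ implies |(-5u^3 - u^2 - 5u + 7) − 1081| < ϵ.
(-5u^3 - u^2 - 5u + 7) − 1081 = -5u^3 - u^2 - 5u - 1074 = (u + 6)(-5u^2 + 29u - 179).
So |(-5u^3 - u^2 - 5u + 7) − 1081| = |u + 6|·|-5u^2 + 29u - 179|.
Require δ ≤ 1. Then |u + 6| < 1 gives |u| < 7, and by the triangle inequality |-5u^2 + 29u - 179| ≤ 5·7^2 + 29·7 + 179 = 627.
Hence |(-5u^3 - u^2 - 5u + 7) − 1081| ≤ 627|u + 6| < ϵ provided |u + 6| < ϵ/627.
Take δ = min(1, ϵ/627). Then 0 < |u + 6| < δ gives both |u + 6| < 1 and |u + 6| < ϵ/627, so |(-5u^3 - u^2 - 5u + 7) − 1081| < ϵ.

δ = min(1, ϵ/627)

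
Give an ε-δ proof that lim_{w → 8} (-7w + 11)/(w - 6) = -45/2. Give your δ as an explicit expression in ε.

δ = min(1, (2/31)ε)

Suppose ε > 0. We want δ > 0 with 0 < |w − 8| < δ ⇒ |(-7w + 11)/(w - 6) + 45/2| < ε.
Combining over a common denominator, (-7w + 11)/(w - 6) + 45/2 = [(-7w + 11)·2 − (-45)·(w - 6)] / [2·(w - 6)] = 31(w − 8) / (2(w - 6)).
So |(-7w + 11)/(w - 6) + 45/2| = 31|w − 8| / (2·|w − 6|).
Require δ ≤ 1, so |w − 6| ≥ |2| − |w − 8| > 2 − 1 = 1.
Hence |(-7w + 11)/(w - 6) + 45/2| < 31|w − 8|/(2·1) = (31/2)|w − 8|, which is < ε once |w − 8| < (2/31)ε.
Take δ = min(1, (2/31)ε). Then 0 < |w − 8| < δ forces both bounds, so |(-7w + 11)/(w - 6) + 45/2| < ε.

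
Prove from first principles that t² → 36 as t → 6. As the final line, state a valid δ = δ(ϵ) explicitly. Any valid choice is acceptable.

δ = min(1, ϵ/13)

Let ϵ > 0. We seek δ > 0 with 0 < |t − 6| < δ ⇒ |t² − 36| < ϵ.
Factor: t² − 36 = (t − 6)(t + 6), so |t² − 36| = |t − 6|·|t + 6|.
Impose δ ≤ 1 so that |t| < 7; then |t + 6| ≤ 13.
Hence |t² − 36| ≤ 13|t − 6|, which is < ϵ once |t − 6| < ϵ/13.
Take δ = min(1, ϵ/13). If 0 < |t − 6| < δ then both bounds hold and |t² − 36| ≤ 13|t − 6| < 13·(ϵ/13) = ϵ.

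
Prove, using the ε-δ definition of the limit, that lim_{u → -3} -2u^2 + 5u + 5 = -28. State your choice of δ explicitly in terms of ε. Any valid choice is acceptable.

δ = min(1, ε/19)

Let ε > 0. We want δ > 0 such that 0 < |u + 3| < δ implies |(-2u^2 + 5u + 5) + 28| < ε.
(-2u^2 + 5u + 5) + 28 = -2u^2 + 5u + 33 = (u + 3)(-2u + 11).
So |(-2u^2 + 5u + 5) + 28| = |u + 3|·|-2u + 11|.
Require δ ≤ 1. Then |u + 3| < 1 gives |u| < 4, and by the triangle inequality |-2u + 11| ≤ 2·4 + 11 = 19.
Hence |(-2u^2 + 5u + 5) + 28| ≤ 19|u + 3| < ε provided |u + 3| < ε/19.
Choosing δ = min(1, ε/19) ensures both conditions, hence |(-2u^2 + 5u + 5) + 28| < ε.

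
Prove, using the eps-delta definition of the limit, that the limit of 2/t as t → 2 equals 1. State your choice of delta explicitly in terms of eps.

Let eps > 0. We seek delta > 0 such that 0 < |t − 2| < delta implies |2/t − 1| < eps.
|2/t − 1| = 2·|2 − t|/(2·|t|) = 2|t − 2|/(2|t|).
Require delta ≤ 1 so that |t| > 2 − 1 = 1, hence 2|t| > 2.
Then |2/t − 1| < 2|t − 2|/2, which is < eps when |t − 2| < eps.
Take delta = min(1, eps). Then 0 < |t − 2| < delta gives both |t − 2| < 1 and |t − 2| < eps, so |2/t − 1| < eps.

delta = min(1, eps)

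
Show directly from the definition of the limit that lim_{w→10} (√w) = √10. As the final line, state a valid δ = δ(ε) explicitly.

δ = min(10, √10·ε)

Suppose ε > 0. We want δ > 0 such that 0 < |w − 10| < δ implies |√w − √10| < ε.
Multiplying by the conjugate, |√w − √10| = |w − 10|/(√w + √10).
Restrict δ ≤ 10 so that |w − 10| < 10 forces w > 0, and then √w + √10 > √10.
Hence |√w − √10| < |w − 10|/√10, which is < ε once |w − 10| < √10·ε.
Take δ = min(10, √10·ε). If 0 < |w − 10| < δ then w > 0 and |√w − √10| < |w − 10|/√10 < ε.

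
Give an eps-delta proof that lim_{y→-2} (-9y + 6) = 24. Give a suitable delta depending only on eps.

Suppose eps > 0. We need delta > 0 so that 0 < |y + 2| < delta implies |(-9y + 6) − 24| < eps.
|(-9y + 6) − 24| = |-9y - 18| = 9|y + 2|.
Thus it suffices that |y + 2| < eps/9.
Choosing delta = eps/9 gives |(-9y + 6) − 24| = 9|y + 2| < eps whenever |y + 2| < delta.

delta = eps/9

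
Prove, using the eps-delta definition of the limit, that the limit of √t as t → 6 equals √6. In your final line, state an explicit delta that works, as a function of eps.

Fix eps > 0. We want delta > 0 such that 0 < |t − 6| < delta implies |√t − √6| < eps.
Rationalise: √t − √6 = (t − 6)/(√t + √6), so |√t − √6| = |t − 6|/(√t + √6).
Restrict delta ≤ 6 so that |t − 6| < 6 forces t > 0, and then √t + √6 > √6.
Hence |√t − √6| < |t − 6|/√6, which is < eps once |t − 6| < √6·eps.
Take delta = min(6, √6·eps). If 0 < |t − 6| < delta then t > 0 and |√t − √6| < |t − 6|/√6 < eps.

delta = min(6, √6·eps)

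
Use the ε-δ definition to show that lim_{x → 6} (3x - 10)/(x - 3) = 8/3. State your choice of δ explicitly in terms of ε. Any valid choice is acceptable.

Suppose ε > 0. We want δ > 0 with 0 < |x − 6| < δ ⇒ |(3x - 10)/(x - 3) − (8/3)| < ε.
Combining over a common denominator, (3x - 10)/(x - 3) − (8/3) = [(3x - 10)·3 − 8·(x - 3)] / [3·(x - 3)] = 1(x − 6) / (3(x - 3)).
So |(3x - 10)/(x - 3) − (8/3)| = |x − 6| / (3·|x − 3|).
Restrict δ ≤ 3/2. Then |x − 6| < 3/2 gives |x − 3| = |(x − 6) + 3| ≥ 3 − 3/2 = 3/2.
Hence |(3x - 10)/(x - 3) − (8/3)| < |x − 6|/(3·(3/2)) = (2/9)|x − 6|, which is < ε once |x − 6| < (9/2)ε.
Take δ = min(3/2, (9/2)ε). Then 0 < |x − 6| < δ forces both bounds, so |(3x - 10)/(x - 3) − (8/3)| < ε.

δ = min(3/2, (9/2)ε)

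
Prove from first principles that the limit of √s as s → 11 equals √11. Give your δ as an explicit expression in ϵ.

δ = min(11, √11·ϵ)

Let ϵ > 0. We want δ > 0 such that 0 < |s − 11| < δ implies |√s − √11| < ϵ.
Multiplying by the conjugate, |√s − √11| = |s − 11|/(√s + √11).
Restrict δ ≤ 11 so that |s − 11| < 11 forces s > 0, and then √s + √11 > √11.
Hence |√s − √11| < |s − 11|/√11, which is < ϵ once |s − 11| < √11·ϵ.
Take δ = min(11, √11·ϵ). If 0 < |s − 11| < δ then s > 0 and |√s − √11| < |s − 11|/√11 < ϵ.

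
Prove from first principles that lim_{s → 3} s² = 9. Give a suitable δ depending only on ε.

Fix ε > 0. We seek δ > 0 with 0 < |s − 3| < δ ⇒ |s² − 9| < ε.
Factor: s² − 9 = (s − 3)(s + 3), so |s² − 9| = |s − 3|·|s + 3|.
Impose δ ≤ 1 so that |s| < 4; then |s + 3| ≤ 7.
Hence |s² − 9| ≤ 7|s − 3|, which is < ε once |s − 3| < ε/7.
Take δ = min(1, ε/7). If 0 < |s − 3| < δ then both bounds hold and |s² − 9| ≤ 7|s − 3| < 7·(ε/7) = ε.

δ = min(1, ε/7)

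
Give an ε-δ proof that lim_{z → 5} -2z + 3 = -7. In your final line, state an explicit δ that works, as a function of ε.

Let ε > 0 be given. We need δ > 0 so that 0 < |z − 5| < δ implies |(-2z + 3) + 7| < ε.
|(-2z + 3) + 7| = |-2z + 10| = 2|z − 5|.
So 2|z − 5| < ε exactly when |z − 5| < ε/2.
Choosing δ = ε/2 gives |(-2z + 3) + 7| = 2|z − 5| < ε whenever |z − 5| < δ.

δ = ε/2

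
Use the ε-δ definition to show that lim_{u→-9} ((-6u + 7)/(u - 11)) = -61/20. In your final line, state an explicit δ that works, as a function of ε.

Suppose ε > 0. We want δ > 0 with 0 < |u + 9| < δ ⇒ |(-6u + 7)/(u - 11) + 61/20| < ε.
Combining over a common denominator, (-6u + 7)/(u - 11) + 61/20 = [(-6u + 7)·(-20) − 61·(u - 11)] / [(-20)·(u - 11)] = 59(u + 9) / ((-20)(u - 11)).
So |(-6u + 7)/(u - 11) + 61/20| = 59|u + 9| / (20·|u − 11|).
Require δ ≤ 10, so |u − 11| ≥ |-20| − |u + 9| > 20 − 10 = 10.
Hence |(-6u + 7)/(u - 11) + 61/20| < 59|u + 9|/(20·10) = (59/200)|u + 9|, which is < ε once |u + 9| < (200/59)ε.
Take δ = min(10, (200/59)ε). Then 0 < |u + 9| < δ forces both bounds, so |(-6u + 7)/(u - 11) + 61/20| < ε.

δ = min(10, (200/59)ε)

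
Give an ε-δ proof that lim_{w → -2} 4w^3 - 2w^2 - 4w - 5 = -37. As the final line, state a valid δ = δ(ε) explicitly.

Suppose ε > 0. We want δ > 0 such that 0 < |w + 2| < δ implies |(4w^3 - 2w^2 - 4w - 5) + 37| < ε.
(4w^3 - 2w^2 - 4w - 5) + 37 = 4w^3 - 2w^2 - 4w + 32 = (w + 2)(4w^2 - 10w + 16).
So |(4w^3 - 2w^2 - 4w - 5) + 37| = |w + 2|·|4w^2 - 10w + 16|.
Assume first that |w + 2| < 1, so |w| < 3. Then |4w^2 - 10w + 16| ≤ 4·3^2 + 10·3 + 16 = 82.
Hence |(4w^3 - 2w^2 - 4w - 5) + 37| ≤ 82|w + 2| < ε provided |w + 2| < ε/82.
Choosing δ = min(1, ε/82) ensures both conditions, hence |(4w^3 - 2w^2 - 4w - 5) + 37| < ε.

δ = min(1, ε/82)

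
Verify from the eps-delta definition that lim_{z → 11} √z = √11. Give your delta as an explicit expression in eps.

delta = min(11, √11·eps)

Let eps > 0. We want delta > 0 such that 0 < |z − 11| < delta implies |√z − √11| < eps.
Rationalise: √z − √11 = (z − 11)/(√z + √11), so |√z − √11| = |z − 11|/(√z + √11).
Restrict delta ≤ 11 so that |z − 11| < 11 forces z > 0, and then √z + √11 > √11.
Hence |√z − √11| < |z − 11|/√11, which is < eps once |z − 11| < √11·eps.
Take delta = min(11, √11·eps). If 0 < |z − 11| < delta then z > 0 and |√z − √11| < |z − 11|/√11 < eps.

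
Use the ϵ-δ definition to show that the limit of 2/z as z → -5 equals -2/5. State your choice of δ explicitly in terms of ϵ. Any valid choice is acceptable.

δ = min(5/2, (25/4)ϵ)

Fix ϵ > 0. We seek δ > 0 such that 0 < |z + 5| < δ implies |2/z + 2/5| < ϵ.
|2/z + 2/5| = 2·|-5 − z|/(5·|z|) = 2|z + 5|/(5|z|).
Require δ ≤ 5/2 so that |z| > 5 − 5/2 = 5/2, hence 5|z| > 25/2.
Then |2/z + 2/5| < 2|z + 5|/(25/2), which is < ϵ when |z + 5| < (25/4)ϵ.
Take δ = min(5/2, (25/4)ϵ). Then 0 < |z + 5| < δ gives both |z + 5| < 5/2 and |z + 5| < (25/4)ϵ, so |2/z + 2/5| < ϵ.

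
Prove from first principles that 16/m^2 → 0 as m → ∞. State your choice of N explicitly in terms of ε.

Let ε > 0. For m ≥ 1, |16/m^2 − 0| = 16/m^2.
16/m^2 < ε ⇔ m^2 > 16/ε ⇔ m > (16/ε)^{1/2}.
Take N = (16/ε)^{1/2}. Then m > N implies 16/m^2 < ε.

N = (16/ε)^{1/2}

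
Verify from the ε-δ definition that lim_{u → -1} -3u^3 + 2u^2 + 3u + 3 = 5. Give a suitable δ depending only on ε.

Suppose ε > 0. We want δ > 0 such that 0 < |u + 1| < δ implies |(-3u^3 + 2u^2 + 3u + 3) − 5| < ε.
(-3u^3 + 2u^2 + 3u + 3) − 5 = -3u^3 + 2u^2 + 3u - 2 = (u + 1)(-3u^2 + 5u - 2).
So |(-3u^3 + 2u^2 + 3u + 3) − 5| = |u + 1|·|-3u^2 + 5u - 2|.
Require δ ≤ 2. Then |u + 1| < 2 gives |u| < 3, and by the triangle inequality |-3u^2 + 5u - 2| ≤ 3·3^2 + 5·3 + 2 = 44.
Hence |(-3u^3 + 2u^2 + 3u + 3) − 5| ≤ 44|u + 1| < ε provided |u + 1| < ε/44.
Take δ = min(2, ε/44). Then 0 < |u + 1| < δ gives both |u + 1| < 2 and |u + 1| < ε/44, so |(-3u^3 + 2u^2 + 3u + 3) − 5| < ε.

δ = min(2, ε/44)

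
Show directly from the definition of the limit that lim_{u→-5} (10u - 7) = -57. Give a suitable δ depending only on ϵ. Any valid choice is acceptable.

Suppose ϵ > 0. We need δ > 0 so that 0 < |u + 5| < δ implies |(10u - 7) + 57| < ϵ.
|(10u - 7) + 57| = |10u + 50| = 10|u + 5|.
So 10|u + 5| < ϵ exactly when |u + 5| < ϵ/10.
Take δ = ϵ/10. If 0 < |u + 5| < δ then |(10u - 7) + 57| = 10|u + 5| < 10·(ϵ/10) = ϵ.

δ = ϵ/10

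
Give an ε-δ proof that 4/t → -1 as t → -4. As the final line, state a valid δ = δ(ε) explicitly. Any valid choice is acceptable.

Suppose ε > 0. We seek δ > 0 such that 0 < |t + 4| < δ implies |4/t + 1| < ε.
|4/t + 1| = 4·|-4 − t|/(4·|t|) = 4|t + 4|/(4|t|).
Require δ ≤ 2 so that |t| > 4 − 2 = 2, hence 4|t| > 8.
Then |4/t + 1| < 4|t + 4|/8, which is < ε when |t + 4| < 2ε.
Take δ = min(2, 2ε). Then 0 < |t + 4| < δ gives both |t + 4| < 2 and |t + 4| < 2ε, so |4/t + 1| < ε.

δ = min(2, 2ε)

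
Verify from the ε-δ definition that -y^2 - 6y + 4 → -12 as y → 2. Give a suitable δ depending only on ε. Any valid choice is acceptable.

Let ε > 0. We want δ > 0 such that 0 < |y − 2| < δ implies |(-y^2 - 6y + 4) + 12| < ε.
(-y^2 - 6y + 4) + 12 = -y^2 - 6y + 16 = (y − 2)(-y - 8).
So |(-y^2 - 6y + 4) + 12| = |y − 2|·|-y - 8|.
Assume first that |y − 2| < 1, so |y| < 3. Then |-y - 8| ≤ 3 + 8 = 11.
Hence |(-y^2 - 6y + 4) + 12| ≤ 11|y − 2| < ε provided |y − 2| < ε/11.
Choosing δ = min(1, ε/11) ensures both conditions, hence |(-y^2 - 6y + 4) + 12| < ε.

δ = min(1, ε/11)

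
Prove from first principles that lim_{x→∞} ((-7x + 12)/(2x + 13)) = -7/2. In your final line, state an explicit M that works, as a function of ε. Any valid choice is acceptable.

M = (115/4)/ε

Fix ε > 0. We seek M > 0 such that x > M implies |(-7x + 12)/(2x + 13) + 7/2| < ε.
(-7x + 12)/(2x + 13) + 7/2 = (2(-7x + 12) − (-7)(2x + 13)) / (2(2x + 13)) = 115/(2(2x + 13)).
For x > 0 we have 2x + 13 > 2x, so |(-7x + 12)/(2x + 13) + 7/2| = 115/(2(2x + 13)) < 115/(2·2x) = (115/4)/x.
Thus |(-7x + 12)/(2x + 13) + 7/2| < ε whenever x > (115/4)/ε.
Take M = (115/4)/ε. If x > M then |(-7x + 12)/(2x + 13) + 7/2| < (115/4)/x < ε.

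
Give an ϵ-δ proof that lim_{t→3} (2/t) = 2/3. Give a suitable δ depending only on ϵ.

δ = min(3/2, (9/4)ϵ)

Let ϵ > 0. We seek δ > 0 such that 0 < |t − 3| < δ implies |2/t − (2/3)| < ϵ.
|2/t − (2/3)| = 2·|3 − t|/(3·|t|) = 2|t − 3|/(3|t|).
Restrict δ ≤ 3/2. Then |t − 3| < 3/2 gives |t| > 3/2, so 3|t| > 9/2.
Then |2/t − (2/3)| < 2|t − 3|/(9/2), which is < ϵ when |t − 3| < (9/4)ϵ.
Take δ = min(3/2, (9/4)ϵ). Then 0 < |t − 3| < δ gives both |t − 3| < 3/2 and |t − 3| < (9/4)ϵ, so |2/t − (2/3)| < ϵ.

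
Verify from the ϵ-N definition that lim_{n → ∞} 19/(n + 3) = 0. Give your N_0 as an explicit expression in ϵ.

Suppose ϵ > 0. For n ≥ 1, |19/(n + 3) − 0| = 19/(n + 3) ≤ 19/n.
We need 19/n < ϵ, i.e. n > 19/ϵ.
Take N_0 = 19/ϵ. If n > N_0 then |19/(n + 3)| ≤ 19/n < ϵ.

N_0 = 19/ϵ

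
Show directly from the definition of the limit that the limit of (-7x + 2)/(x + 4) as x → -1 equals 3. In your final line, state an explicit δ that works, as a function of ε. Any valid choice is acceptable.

δ = min(3/2, (3/20)ε)

Fix ε > 0. We want δ > 0 with 0 < |x + 1| < δ ⇒ |(-7x + 2)/(x + 4) − 3| < ε.
Combining over a common denominator, (-7x + 2)/(x + 4) − 3 = [(-7x + 2)·3 − 9·(x + 4)] / [3·(x + 4)] = -30(x + 1) / (3(x + 4)).
So |(-7x + 2)/(x + 4) − 3| = 30|x + 1| / (3·|x + 4|).
Restrict δ ≤ 3/2. Then |x + 1| < 3/2 gives |x + 4| = |(x + 1) + 3| ≥ 3 − 3/2 = 3/2.
Hence |(-7x + 2)/(x + 4) − 3| < 30|x + 1|/(3·(3/2)) = (20/3)|x + 1|, which is < ε once |x + 1| < (3/20)ε.
Take δ = min(3/2, (3/20)ε). Then 0 < |x + 1| < δ forces both bounds, so |(-7x + 2)/(x + 4) − 3| < ε.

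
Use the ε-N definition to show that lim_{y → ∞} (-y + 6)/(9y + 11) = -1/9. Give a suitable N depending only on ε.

Let ε > 0 be given. We seek N > 0 such that y > N implies |(-y + 6)/(9y + 11) + 1/9| < ε.
(-y + 6)/(9y + 11) + 1/9 = (9(-y + 6) − (-1)(9y + 11)) / (9(9y + 11)) = 65/(9(9y + 11)).
For y > 0 we have 9y + 11 > 9y, so |(-y + 6)/(9y + 11) + 1/9| = 65/(9(9y + 11)) < 65/(9·9y) = (65/81)/y.
Thus |(-y + 6)/(9y + 11) + 1/9| < ε whenever y > (65/81)/ε.
Take N = (65/81)/ε. If y > N then |(-y + 6)/(9y + 11) + 1/9| < (65/81)/y < ε.

N = (65/81)/ε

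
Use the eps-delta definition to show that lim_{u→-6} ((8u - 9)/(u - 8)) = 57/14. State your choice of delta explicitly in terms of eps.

delta = min(7, (98/55)eps)

Let eps > 0 be given. We want delta > 0 with 0 < |u + 6| < delta ⇒ |(8u - 9)/(u - 8) − (57/14)| < eps.
Combining over a common denominator, (8u - 9)/(u - 8) − (57/14) = [(8u - 9)·(-14) − (-57)·(u - 8)] / [(-14)·(u - 8)] = -55(u + 6) / ((-14)(u - 8)).
So |(8u - 9)/(u - 8) − (57/14)| = 55|u + 6| / (14·|u − 8|).
Require delta ≤ 7, so |u − 8| ≥ |-14| − |u + 6| > 14 − 7 = 7.
Hence |(8u - 9)/(u - 8) − (57/14)| < 55|u + 6|/(14·7) = (55/98)|u + 6|, which is < eps once |u + 6| < (98/55)eps.
Take delta = min(7, (98/55)eps). Then 0 < |u + 6| < delta forces both bounds, so |(8u - 9)/(u - 8) − (57/14)| < eps.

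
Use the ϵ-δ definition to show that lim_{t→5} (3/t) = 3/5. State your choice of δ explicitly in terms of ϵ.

δ = min(5/2, (25/6)ϵ)

Let ϵ > 0. We seek δ > 0 such that 0 < |t − 5| < δ implies |3/t − (3/5)| < ϵ.
|3/t − (3/5)| = 3·|5 − t|/(5·|t|) = 3|t − 5|/(5|t|).
Restrict δ ≤ 5/2. Then |t − 5| < 5/2 gives |t| > 5/2, so 5|t| > 25/2.
Then |3/t − (3/5)| < 3|t − 5|/(25/2), which is < ϵ when |t − 5| < (25/6)ϵ.
Take δ = min(5/2, (25/6)ϵ). Then 0 < |t − 5| < δ gives both |t − 5| < 5/2 and |t − 5| < (25/6)ϵ, so |3/t − (3/5)| < ϵ.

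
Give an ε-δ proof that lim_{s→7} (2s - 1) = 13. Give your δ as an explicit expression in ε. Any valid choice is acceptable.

Let ε > 0. We need δ > 0 so that 0 < |s − 7| < δ implies |(2s - 1) − 13| < ε.
Since (2s - 1) − 13 = 2(s − 7), we have |(2s - 1) − 13| = 2|s − 7|.
So 2|s − 7| < ε exactly when |s − 7| < ε/2.
Choosing δ = ε/2 gives |(2s - 1) − 13| = 2|s − 7| < ε whenever |s − 7| < δ.

δ = ε/2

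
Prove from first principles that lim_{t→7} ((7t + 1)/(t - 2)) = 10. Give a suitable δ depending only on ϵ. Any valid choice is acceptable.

Suppose ϵ > 0. We want δ > 0 with 0 < |t − 7| < δ ⇒ |(7t + 1)/(t - 2) − 10| < ϵ.
Combining over a common denominator, (7t + 1)/(t - 2) − 10 = [(7t + 1)·5 − 50·(t - 2)] / [5·(t - 2)] = -15(t − 7) / (5(t - 2)).
So |(7t + 1)/(t - 2) − 10| = 15|t − 7| / (5·|t − 2|).
Restrict δ ≤ 5/2. Then |t − 7| < 5/2 gives |t − 2| = |(t − 7) + 5| ≥ 5 − 5/2 = 5/2.
Hence |(7t + 1)/(t - 2) − 10| < 15|t − 7|/(5·(5/2)) = (6/5)|t − 7|, which is < ϵ once |t − 7| < (5/6)ϵ.
Take δ = min(5/2, (5/6)ϵ). Then 0 < |t − 7| < δ forces both bounds, so |(7t + 1)/(t - 2) − 10| < ϵ.

δ = min(5/2, (5/6)ϵ)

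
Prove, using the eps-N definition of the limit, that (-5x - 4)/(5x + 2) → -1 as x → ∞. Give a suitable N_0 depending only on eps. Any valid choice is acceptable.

N_0 = (2/5)/eps

Suppose eps > 0. We seek N_0 > 0 such that x > N_0 implies |(-5x - 4)/(5x + 2) + 1| < eps.
(-5x - 4)/(5x + 2) + 1 = (5(-5x - 4) − (-5)(5x + 2)) / (5(5x + 2)) = -10/(5(5x + 2)).
For x > 0 we have 5x + 2 > 5x, so |(-5x - 4)/(5x + 2) + 1| = 10/(5(5x + 2)) < 10/(5·5x) = (2/5)/x.
Thus |(-5x - 4)/(5x + 2) + 1| < eps whenever x > (2/5)/eps.
Take N_0 = (2/5)/eps. If x > N_0 then |(-5x - 4)/(5x + 2) + 1| < (2/5)/x < eps.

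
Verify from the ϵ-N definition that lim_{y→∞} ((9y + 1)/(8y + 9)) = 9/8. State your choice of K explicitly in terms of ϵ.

Let ϵ > 0. We seek K > 0 such that y > K implies |(9y + 1)/(8y + 9) − (9/8)| < ϵ.
(9y + 1)/(8y + 9) − (9/8) = (8(9y + 1) − 9(8y + 9)) / (8(8y + 9)) = -73/(8(8y + 9)).
For y > 0 we have 8y + 9 > 8y, so |(9y + 1)/(8y + 9) − (9/8)| = 73/(8(8y + 9)) < 73/(8·8y) = (73/64)/y.
Thus |(9y + 1)/(8y + 9) − (9/8)| < ϵ whenever y > (73/64)/ϵ.
Take K = (73/64)/ϵ. If y > K then |(9y + 1)/(8y + 9) − (9/8)| < (73/64)/y < ϵ.

K = (73/64)/ϵ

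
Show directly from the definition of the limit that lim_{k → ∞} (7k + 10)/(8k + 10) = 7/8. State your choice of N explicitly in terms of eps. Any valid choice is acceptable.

Let eps > 0 be given. For k ≥ 1, |(7k + 10)/(8k + 10) − (7/8)| = |10|/(8(8k + 10)) = 10/(8(8k + 10)).
Since 8k + 10 ≥ 8k for k ≥ 1, this is ≤ 10/(8·8k) = (5/32)/k.
So |(7k + 10)/(8k + 10) − (7/8)| < eps whenever k > (5/32)/eps.
Take N = (5/32)/eps. If k > N then |(7k + 10)/(8k + 10) − (7/8)| ≤ (5/32)/k < eps.

N = (5/32)/eps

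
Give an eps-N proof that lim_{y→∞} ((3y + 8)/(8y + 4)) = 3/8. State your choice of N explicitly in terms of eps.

N = (13/16)/eps

Let eps > 0. We seek N > 0 such that y > N implies |(3y + 8)/(8y + 4) − (3/8)| < eps.
(3y + 8)/(8y + 4) − (3/8) = (8(3y + 8) − 3(8y + 4)) / (8(8y + 4)) = 52/(8(8y + 4)).
For y > 0 we have 8y + 4 > 8y, so |(3y + 8)/(8y + 4) − (3/8)| = 52/(8(8y + 4)) < 52/(8·8y) = (13/16)/y.
Thus |(3y + 8)/(8y + 4) − (3/8)| < eps whenever y > (13/16)/eps.
Take N = (13/16)/eps. If y > N then |(3y + 8)/(8y + 4) − (3/8)| < (13/16)/y < eps.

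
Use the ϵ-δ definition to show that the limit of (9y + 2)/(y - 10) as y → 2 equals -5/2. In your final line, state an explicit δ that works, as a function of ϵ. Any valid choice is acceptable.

δ = min(4, (8/23)ϵ)

Let ϵ > 0 be given. We want δ > 0 with 0 < |y − 2| < δ ⇒ |(9y + 2)/(y - 10) + 5/2| < ϵ.
Combining over a common denominator, (9y + 2)/(y - 10) + 5/2 = [(9y + 2)·(-8) − 20·(y - 10)] / [(-8)·(y - 10)] = -92(y − 2) / ((-8)(y - 10)).
So |(9y + 2)/(y - 10) + 5/2| = 92|y − 2| / (8·|y − 10|).
Restrict δ ≤ 4. Then |y − 2| < 4 gives |y − 10| = |(y − 2) + (-8)| ≥ 8 − 4 = 4.
Hence |(9y + 2)/(y - 10) + 5/2| < 92|y − 2|/(8·4) = (23/8)|y − 2|, which is < ϵ once |y − 2| < (8/23)ϵ.
Take δ = min(4, (8/23)ϵ). Then 0 < |y − 2| < δ forces both bounds, so |(9y + 2)/(y - 10) + 5/2| < ϵ.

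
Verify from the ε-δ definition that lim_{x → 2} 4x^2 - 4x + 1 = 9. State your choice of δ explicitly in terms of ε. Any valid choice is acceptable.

δ = min(1, ε/16)

Fix ε > 0. We want δ > 0 such that 0 < |x − 2| < δ implies |(4x^2 - 4x + 1) − 9| < ε.
(4x^2 - 4x + 1) − 9 = 4x^2 - 4x - 8 = (x − 2)(4x + 4).
So |(4x^2 - 4x + 1) − 9| = |x − 2|·|4x + 4|.
Require δ ≤ 1. Then |x − 2| < 1 gives |x| < 3, and by the triangle inequality |4x + 4| ≤ 4·3 + 4 = 16.
Hence |(4x^2 - 4x + 1) − 9| ≤ 16|x − 2| < ε provided |x − 2| < ε/16.
Take δ = min(1, ε/16). Then 0 < |x − 2| < δ gives both |x − 2| < 1 and |x − 2| < ε/16, so |(4x^2 - 4x + 1) − 9| < ε.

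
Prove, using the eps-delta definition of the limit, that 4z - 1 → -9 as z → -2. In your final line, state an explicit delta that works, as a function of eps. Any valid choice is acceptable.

Let eps > 0 be given. We need delta > 0 so that 0 < |z + 2| < delta implies |(4z - 1) + 9| < eps.
|(4z - 1) + 9| = |4z + 8| = 4|z + 2|.
Thus it suffices that |z + 2| < eps/4.
Take delta = eps/4. If 0 < |z + 2| < delta then |(4z - 1) + 9| = 4|z + 2| < 4·(eps/4) = eps.

delta = eps/4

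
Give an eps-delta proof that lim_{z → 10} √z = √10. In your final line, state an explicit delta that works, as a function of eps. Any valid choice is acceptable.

delta = min(10, √10·eps)

Let eps > 0. We want delta > 0 such that 0 < |z − 10| < delta implies |√z − √10| < eps.
Multiplying by the conjugate, |√z − √10| = |z − 10|/(√z + √10).
Restrict delta ≤ 10 so that |z − 10| < 10 forces z > 0, and then √z + √10 > √10.
Hence |√z − √10| < |z − 10|/√10, which is < eps once |z − 10| < √10·eps.
Take delta = min(10, √10·eps). If 0 < |z − 10| < delta then z > 0 and |√z − √10| < |z − 10|/√10 < eps.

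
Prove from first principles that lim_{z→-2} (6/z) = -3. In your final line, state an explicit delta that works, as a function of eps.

Suppose eps > 0. We seek delta > 0 such that 0 < |z + 2| < delta implies |6/z + 3| < eps.
|6/z + 3| = 6·|-2 − z|/(2·|z|) = 6|z + 2|/(2|z|).
Require delta ≤ 1 so that |z| > 2 − 1 = 1, hence 2|z| > 2.
Then |6/z + 3| < 6|z + 2|/2, which is < eps when |z + 2| < (1/3)eps.
Take delta = min(1, (1/3)eps). Then 0 < |z + 2| < delta gives both |z + 2| < 1 and |z + 2| < (1/3)eps, so |6/z + 3| < eps.

delta = min(1, (1/3)eps)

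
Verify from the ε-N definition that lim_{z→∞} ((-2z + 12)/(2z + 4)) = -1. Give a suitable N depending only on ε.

Suppose ε > 0. We seek N > 0 such that z > N implies |(-2z + 12)/(2z + 4) + 1| < ε.
(-2z + 12)/(2z + 4) + 1 = (2(-2z + 12) − (-2)(2z + 4)) / (2(2z + 4)) = 32/(2(2z + 4)).
For z > 0 we have 2z + 4 > 2z, so |(-2z + 12)/(2z + 4) + 1| = 32/(2(2z + 4)) < 32/(2·2z) = 8/z.
Thus |(-2z + 12)/(2z + 4) + 1| < ε whenever z > 8/ε.
Take N = 8/ε. If z > N then |(-2z + 12)/(2z + 4) + 1| < 8/z < ε.

N = 8/ε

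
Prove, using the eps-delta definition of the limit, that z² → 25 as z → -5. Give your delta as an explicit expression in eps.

delta = min(1, eps/11)

Let eps > 0 be given. We seek delta > 0 with 0 < |z + 5| < delta ⇒ |z² − 25| < eps.
Factor: z² − 25 = (z + 5)(z - 5), so |z² − 25| = |z + 5|·|z - 5|.
Impose delta ≤ 1 so that |z| < 6; then |z - 5| ≤ 11.
Hence |z² − 25| ≤ 11|z + 5|, which is < eps once |z + 5| < eps/11.
Take delta = min(1, eps/11). If 0 < |z + 5| < delta then both bounds hold and |z² − 25| ≤ 11|z + 5| < 11·(eps/11) = eps.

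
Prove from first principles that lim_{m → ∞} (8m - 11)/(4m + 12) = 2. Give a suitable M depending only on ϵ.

M = (35/4)/ϵ

Let ϵ > 0 be given. For m ≥ 1, |(8m - 11)/(4m + 12) − 2| = |-140|/(4(4m + 12)) = 140/(4(4m + 12)).
Since 4m + 12 ≥ 4m for m ≥ 1, this is ≤ 140/(4·4m) = (35/4)/m.
So |(8m - 11)/(4m + 12) − 2| < ϵ whenever m > (35/4)/ϵ.
Take M = (35/4)/ϵ. If m > M then |(8m - 11)/(4m + 12) − 2| ≤ (35/4)/m < ϵ.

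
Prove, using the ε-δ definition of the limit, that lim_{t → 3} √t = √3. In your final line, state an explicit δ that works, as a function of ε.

δ = min(3, √3·ε)

Suppose ε > 0. We want δ > 0 such that 0 < |t − 3| < δ implies |√t − √3| < ε.
Rationalise: √t − √3 = (t − 3)/(√t + √3), so |√t − √3| = |t − 3|/(√t + √3).
Restrict δ ≤ 3 so that |t − 3| < 3 forces t > 0, and then √t + √3 > √3.
Hence |√t − √3| < |t − 3|/√3, which is < ε once |t − 3| < √3·ε.
Take δ = min(3, √3·ε). If 0 < |t − 3| < δ then t > 0 and |√t − √3| < |t − 3|/√3 < ε.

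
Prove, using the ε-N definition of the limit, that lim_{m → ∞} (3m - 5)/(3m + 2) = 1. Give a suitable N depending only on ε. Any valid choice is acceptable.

N = (7/3)/ε

Fix ε > 0. For m ≥ 1, |(3m - 5)/(3m + 2) − 1| = |-21|/(3(3m + 2)) = 21/(3(3m + 2)).
Since 3m + 2 ≥ 3m for m ≥ 1, this is ≤ 21/(3·3m) = (7/3)/m.
So |(3m - 5)/(3m + 2) − 1| < ε whenever m > (7/3)/ε.
Take N = (7/3)/ε. If m > N then |(3m - 5)/(3m + 2) − 1| ≤ (7/3)/m < ε.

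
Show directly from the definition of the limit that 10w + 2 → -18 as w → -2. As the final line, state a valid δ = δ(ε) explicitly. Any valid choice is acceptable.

δ = ε/10

Let ε > 0 be given. We need δ > 0 so that 0 < |w + 2| < δ implies |(10w + 2) + 18| < ε.
Since (10w + 2) + 18 = 10(w + 2), we have |(10w + 2) + 18| = 10|w + 2|.
Thus it suffices that |w + 2| < ε/10.
Take δ = ε/10. If 0 < |w + 2| < δ then |(10w + 2) + 18| = 10|w + 2| < 10·(ε/10) = ε.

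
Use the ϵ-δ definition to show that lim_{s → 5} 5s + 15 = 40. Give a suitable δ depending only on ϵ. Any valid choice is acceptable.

Let ϵ > 0 be given. We need δ > 0 so that 0 < |s − 5| < δ implies |(5s + 15) − 40| < ϵ.
|(5s + 15) − 40| = |5s - 25| = 5|s − 5|.
Thus it suffices that |s − 5| < ϵ/5.
Take δ = ϵ/5. If 0 < |s − 5| < δ then |(5s + 15) − 40| = 5|s − 5| < 5·(ϵ/5) = ϵ.

δ = ϵ/5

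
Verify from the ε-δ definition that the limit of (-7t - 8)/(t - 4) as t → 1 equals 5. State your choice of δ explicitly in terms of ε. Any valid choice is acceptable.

δ = min(3/2, (1/8)ε)

Let ε > 0. We want δ > 0 with 0 < |t − 1| < δ ⇒ |(-7t - 8)/(t - 4) − 5| < ε.
Combining over a common denominator, (-7t - 8)/(t - 4) − 5 = [(-7t - 8)·(-3) − (-15)·(t - 4)] / [(-3)·(t - 4)] = 36(t − 1) / ((-3)(t - 4)).
So |(-7t - 8)/(t - 4) − 5| = 36|t − 1| / (3·|t − 4|).
Restrict δ ≤ 3/2. Then |t − 1| < 3/2 gives |t − 4| = |(t − 1) + (-3)| ≥ 3 − 3/2 = 3/2.
Hence |(-7t - 8)/(t - 4) − 5| < 36|t − 1|/(3·(3/2)) = 8|t − 1|, which is < ε once |t − 1| < (1/8)ε.
Take δ = min(3/2, (1/8)ε). Then 0 < |t − 1| < δ forces both bounds, so |(-7t - 8)/(t - 4) − 5| < ε.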